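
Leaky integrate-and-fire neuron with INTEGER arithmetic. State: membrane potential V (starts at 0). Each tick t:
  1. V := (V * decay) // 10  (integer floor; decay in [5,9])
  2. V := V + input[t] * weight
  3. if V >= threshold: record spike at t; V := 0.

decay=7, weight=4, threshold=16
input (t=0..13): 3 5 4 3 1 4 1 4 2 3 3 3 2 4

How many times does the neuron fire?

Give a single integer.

Answer: 7

Derivation:
t=0: input=3 -> V=12
t=1: input=5 -> V=0 FIRE
t=2: input=4 -> V=0 FIRE
t=3: input=3 -> V=12
t=4: input=1 -> V=12
t=5: input=4 -> V=0 FIRE
t=6: input=1 -> V=4
t=7: input=4 -> V=0 FIRE
t=8: input=2 -> V=8
t=9: input=3 -> V=0 FIRE
t=10: input=3 -> V=12
t=11: input=3 -> V=0 FIRE
t=12: input=2 -> V=8
t=13: input=4 -> V=0 FIRE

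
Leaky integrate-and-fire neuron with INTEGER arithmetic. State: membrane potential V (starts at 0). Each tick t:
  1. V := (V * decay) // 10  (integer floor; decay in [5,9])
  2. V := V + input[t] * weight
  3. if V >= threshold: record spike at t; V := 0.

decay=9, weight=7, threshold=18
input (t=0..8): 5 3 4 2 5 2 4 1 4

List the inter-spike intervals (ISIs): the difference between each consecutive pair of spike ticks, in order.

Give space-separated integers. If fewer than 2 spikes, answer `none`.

t=0: input=5 -> V=0 FIRE
t=1: input=3 -> V=0 FIRE
t=2: input=4 -> V=0 FIRE
t=3: input=2 -> V=14
t=4: input=5 -> V=0 FIRE
t=5: input=2 -> V=14
t=6: input=4 -> V=0 FIRE
t=7: input=1 -> V=7
t=8: input=4 -> V=0 FIRE

Answer: 1 1 2 2 2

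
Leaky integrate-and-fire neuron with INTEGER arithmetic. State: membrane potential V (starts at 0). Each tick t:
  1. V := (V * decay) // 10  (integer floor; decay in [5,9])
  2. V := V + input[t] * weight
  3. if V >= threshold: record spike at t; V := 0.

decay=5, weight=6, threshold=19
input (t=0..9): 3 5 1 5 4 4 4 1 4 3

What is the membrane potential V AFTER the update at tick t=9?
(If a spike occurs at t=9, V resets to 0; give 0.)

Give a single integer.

t=0: input=3 -> V=18
t=1: input=5 -> V=0 FIRE
t=2: input=1 -> V=6
t=3: input=5 -> V=0 FIRE
t=4: input=4 -> V=0 FIRE
t=5: input=4 -> V=0 FIRE
t=6: input=4 -> V=0 FIRE
t=7: input=1 -> V=6
t=8: input=4 -> V=0 FIRE
t=9: input=3 -> V=18

Answer: 18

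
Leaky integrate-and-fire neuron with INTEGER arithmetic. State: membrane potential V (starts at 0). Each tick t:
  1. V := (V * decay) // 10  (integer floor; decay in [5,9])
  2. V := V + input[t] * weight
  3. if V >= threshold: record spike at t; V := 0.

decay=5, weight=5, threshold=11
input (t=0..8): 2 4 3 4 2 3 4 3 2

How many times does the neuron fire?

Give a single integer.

Answer: 6

Derivation:
t=0: input=2 -> V=10
t=1: input=4 -> V=0 FIRE
t=2: input=3 -> V=0 FIRE
t=3: input=4 -> V=0 FIRE
t=4: input=2 -> V=10
t=5: input=3 -> V=0 FIRE
t=6: input=4 -> V=0 FIRE
t=7: input=3 -> V=0 FIRE
t=8: input=2 -> V=10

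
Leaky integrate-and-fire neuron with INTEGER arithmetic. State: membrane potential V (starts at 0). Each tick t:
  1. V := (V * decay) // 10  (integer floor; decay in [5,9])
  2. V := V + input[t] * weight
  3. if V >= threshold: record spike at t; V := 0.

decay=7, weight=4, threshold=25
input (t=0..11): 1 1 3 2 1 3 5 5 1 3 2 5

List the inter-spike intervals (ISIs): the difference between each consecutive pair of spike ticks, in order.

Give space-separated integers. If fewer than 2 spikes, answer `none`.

t=0: input=1 -> V=4
t=1: input=1 -> V=6
t=2: input=3 -> V=16
t=3: input=2 -> V=19
t=4: input=1 -> V=17
t=5: input=3 -> V=23
t=6: input=5 -> V=0 FIRE
t=7: input=5 -> V=20
t=8: input=1 -> V=18
t=9: input=3 -> V=24
t=10: input=2 -> V=24
t=11: input=5 -> V=0 FIRE

Answer: 5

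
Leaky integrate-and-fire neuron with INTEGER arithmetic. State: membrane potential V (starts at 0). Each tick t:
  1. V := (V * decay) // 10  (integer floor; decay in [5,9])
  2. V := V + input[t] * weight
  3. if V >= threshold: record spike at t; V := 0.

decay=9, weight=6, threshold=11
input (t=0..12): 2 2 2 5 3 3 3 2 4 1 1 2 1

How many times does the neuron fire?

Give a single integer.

Answer: 11

Derivation:
t=0: input=2 -> V=0 FIRE
t=1: input=2 -> V=0 FIRE
t=2: input=2 -> V=0 FIRE
t=3: input=5 -> V=0 FIRE
t=4: input=3 -> V=0 FIRE
t=5: input=3 -> V=0 FIRE
t=6: input=3 -> V=0 FIRE
t=7: input=2 -> V=0 FIRE
t=8: input=4 -> V=0 FIRE
t=9: input=1 -> V=6
t=10: input=1 -> V=0 FIRE
t=11: input=2 -> V=0 FIRE
t=12: input=1 -> V=6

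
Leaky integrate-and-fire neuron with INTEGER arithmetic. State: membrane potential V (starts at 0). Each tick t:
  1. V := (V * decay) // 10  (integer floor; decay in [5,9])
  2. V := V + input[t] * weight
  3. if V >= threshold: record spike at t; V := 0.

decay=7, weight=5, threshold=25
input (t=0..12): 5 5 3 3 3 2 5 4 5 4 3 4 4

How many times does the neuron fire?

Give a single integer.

Answer: 7

Derivation:
t=0: input=5 -> V=0 FIRE
t=1: input=5 -> V=0 FIRE
t=2: input=3 -> V=15
t=3: input=3 -> V=0 FIRE
t=4: input=3 -> V=15
t=5: input=2 -> V=20
t=6: input=5 -> V=0 FIRE
t=7: input=4 -> V=20
t=8: input=5 -> V=0 FIRE
t=9: input=4 -> V=20
t=10: input=3 -> V=0 FIRE
t=11: input=4 -> V=20
t=12: input=4 -> V=0 FIRE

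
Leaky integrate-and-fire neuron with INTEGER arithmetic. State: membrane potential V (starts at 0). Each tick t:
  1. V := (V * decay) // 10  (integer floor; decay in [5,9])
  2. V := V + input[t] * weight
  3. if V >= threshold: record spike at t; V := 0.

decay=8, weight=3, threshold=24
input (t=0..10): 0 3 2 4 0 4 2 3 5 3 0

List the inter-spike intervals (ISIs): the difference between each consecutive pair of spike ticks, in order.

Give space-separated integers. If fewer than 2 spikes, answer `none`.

Answer: 3

Derivation:
t=0: input=0 -> V=0
t=1: input=3 -> V=9
t=2: input=2 -> V=13
t=3: input=4 -> V=22
t=4: input=0 -> V=17
t=5: input=4 -> V=0 FIRE
t=6: input=2 -> V=6
t=7: input=3 -> V=13
t=8: input=5 -> V=0 FIRE
t=9: input=3 -> V=9
t=10: input=0 -> V=7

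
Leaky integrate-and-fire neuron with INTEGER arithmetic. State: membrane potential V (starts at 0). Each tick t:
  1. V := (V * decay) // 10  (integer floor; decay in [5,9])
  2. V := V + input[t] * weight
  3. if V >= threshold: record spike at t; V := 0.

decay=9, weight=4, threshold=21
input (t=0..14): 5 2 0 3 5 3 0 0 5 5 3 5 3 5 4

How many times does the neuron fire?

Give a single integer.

Answer: 6

Derivation:
t=0: input=5 -> V=20
t=1: input=2 -> V=0 FIRE
t=2: input=0 -> V=0
t=3: input=3 -> V=12
t=4: input=5 -> V=0 FIRE
t=5: input=3 -> V=12
t=6: input=0 -> V=10
t=7: input=0 -> V=9
t=8: input=5 -> V=0 FIRE
t=9: input=5 -> V=20
t=10: input=3 -> V=0 FIRE
t=11: input=5 -> V=20
t=12: input=3 -> V=0 FIRE
t=13: input=5 -> V=20
t=14: input=4 -> V=0 FIRE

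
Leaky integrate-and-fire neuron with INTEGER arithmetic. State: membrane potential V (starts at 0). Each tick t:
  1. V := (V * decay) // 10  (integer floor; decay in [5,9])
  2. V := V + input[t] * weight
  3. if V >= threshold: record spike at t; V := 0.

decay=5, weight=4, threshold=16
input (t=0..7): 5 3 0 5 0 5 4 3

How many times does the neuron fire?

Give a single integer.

Answer: 4

Derivation:
t=0: input=5 -> V=0 FIRE
t=1: input=3 -> V=12
t=2: input=0 -> V=6
t=3: input=5 -> V=0 FIRE
t=4: input=0 -> V=0
t=5: input=5 -> V=0 FIRE
t=6: input=4 -> V=0 FIRE
t=7: input=3 -> V=12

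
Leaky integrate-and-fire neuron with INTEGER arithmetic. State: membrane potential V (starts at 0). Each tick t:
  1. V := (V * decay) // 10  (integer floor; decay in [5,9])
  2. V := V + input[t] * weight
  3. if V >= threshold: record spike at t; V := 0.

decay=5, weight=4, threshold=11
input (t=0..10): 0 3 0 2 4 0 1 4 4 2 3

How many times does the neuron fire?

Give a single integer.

t=0: input=0 -> V=0
t=1: input=3 -> V=0 FIRE
t=2: input=0 -> V=0
t=3: input=2 -> V=8
t=4: input=4 -> V=0 FIRE
t=5: input=0 -> V=0
t=6: input=1 -> V=4
t=7: input=4 -> V=0 FIRE
t=8: input=4 -> V=0 FIRE
t=9: input=2 -> V=8
t=10: input=3 -> V=0 FIRE

Answer: 5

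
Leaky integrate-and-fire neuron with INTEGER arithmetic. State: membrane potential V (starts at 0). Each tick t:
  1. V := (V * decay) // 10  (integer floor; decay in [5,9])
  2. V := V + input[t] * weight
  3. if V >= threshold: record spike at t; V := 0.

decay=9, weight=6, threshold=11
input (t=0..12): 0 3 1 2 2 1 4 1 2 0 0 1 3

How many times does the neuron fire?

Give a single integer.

t=0: input=0 -> V=0
t=1: input=3 -> V=0 FIRE
t=2: input=1 -> V=6
t=3: input=2 -> V=0 FIRE
t=4: input=2 -> V=0 FIRE
t=5: input=1 -> V=6
t=6: input=4 -> V=0 FIRE
t=7: input=1 -> V=6
t=8: input=2 -> V=0 FIRE
t=9: input=0 -> V=0
t=10: input=0 -> V=0
t=11: input=1 -> V=6
t=12: input=3 -> V=0 FIRE

Answer: 6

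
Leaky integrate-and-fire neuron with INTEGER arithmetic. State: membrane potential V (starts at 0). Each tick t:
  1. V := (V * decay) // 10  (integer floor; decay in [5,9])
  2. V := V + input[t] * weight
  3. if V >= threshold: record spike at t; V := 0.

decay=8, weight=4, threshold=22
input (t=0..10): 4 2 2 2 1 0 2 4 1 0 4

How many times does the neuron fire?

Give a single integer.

Answer: 2

Derivation:
t=0: input=4 -> V=16
t=1: input=2 -> V=20
t=2: input=2 -> V=0 FIRE
t=3: input=2 -> V=8
t=4: input=1 -> V=10
t=5: input=0 -> V=8
t=6: input=2 -> V=14
t=7: input=4 -> V=0 FIRE
t=8: input=1 -> V=4
t=9: input=0 -> V=3
t=10: input=4 -> V=18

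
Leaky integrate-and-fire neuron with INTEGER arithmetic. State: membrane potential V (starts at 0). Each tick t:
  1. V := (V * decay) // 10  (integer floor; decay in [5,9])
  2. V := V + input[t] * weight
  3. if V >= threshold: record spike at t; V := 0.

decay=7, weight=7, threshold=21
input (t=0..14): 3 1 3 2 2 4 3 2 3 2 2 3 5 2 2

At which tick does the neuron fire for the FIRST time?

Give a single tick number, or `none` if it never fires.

Answer: 0

Derivation:
t=0: input=3 -> V=0 FIRE
t=1: input=1 -> V=7
t=2: input=3 -> V=0 FIRE
t=3: input=2 -> V=14
t=4: input=2 -> V=0 FIRE
t=5: input=4 -> V=0 FIRE
t=6: input=3 -> V=0 FIRE
t=7: input=2 -> V=14
t=8: input=3 -> V=0 FIRE
t=9: input=2 -> V=14
t=10: input=2 -> V=0 FIRE
t=11: input=3 -> V=0 FIRE
t=12: input=5 -> V=0 FIRE
t=13: input=2 -> V=14
t=14: input=2 -> V=0 FIRE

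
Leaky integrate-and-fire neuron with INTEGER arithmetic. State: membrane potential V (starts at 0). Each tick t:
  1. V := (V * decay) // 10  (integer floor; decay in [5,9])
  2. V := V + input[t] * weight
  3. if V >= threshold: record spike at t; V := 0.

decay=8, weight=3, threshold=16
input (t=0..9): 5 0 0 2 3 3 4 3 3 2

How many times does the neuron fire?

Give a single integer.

t=0: input=5 -> V=15
t=1: input=0 -> V=12
t=2: input=0 -> V=9
t=3: input=2 -> V=13
t=4: input=3 -> V=0 FIRE
t=5: input=3 -> V=9
t=6: input=4 -> V=0 FIRE
t=7: input=3 -> V=9
t=8: input=3 -> V=0 FIRE
t=9: input=2 -> V=6

Answer: 3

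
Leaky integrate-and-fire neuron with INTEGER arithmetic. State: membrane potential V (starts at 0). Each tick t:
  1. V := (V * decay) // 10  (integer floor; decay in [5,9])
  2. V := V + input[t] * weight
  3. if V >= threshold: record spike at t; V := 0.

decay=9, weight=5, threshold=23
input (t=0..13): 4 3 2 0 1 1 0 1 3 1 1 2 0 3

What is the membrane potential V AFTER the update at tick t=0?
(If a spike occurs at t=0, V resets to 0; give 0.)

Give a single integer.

Answer: 20

Derivation:
t=0: input=4 -> V=20
t=1: input=3 -> V=0 FIRE
t=2: input=2 -> V=10
t=3: input=0 -> V=9
t=4: input=1 -> V=13
t=5: input=1 -> V=16
t=6: input=0 -> V=14
t=7: input=1 -> V=17
t=8: input=3 -> V=0 FIRE
t=9: input=1 -> V=5
t=10: input=1 -> V=9
t=11: input=2 -> V=18
t=12: input=0 -> V=16
t=13: input=3 -> V=0 FIRE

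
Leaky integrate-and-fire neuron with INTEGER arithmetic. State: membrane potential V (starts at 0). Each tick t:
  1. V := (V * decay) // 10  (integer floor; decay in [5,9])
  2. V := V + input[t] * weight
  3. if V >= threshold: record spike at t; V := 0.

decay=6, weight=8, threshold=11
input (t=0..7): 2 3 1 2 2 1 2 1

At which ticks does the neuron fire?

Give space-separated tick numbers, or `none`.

Answer: 0 1 3 4 6

Derivation:
t=0: input=2 -> V=0 FIRE
t=1: input=3 -> V=0 FIRE
t=2: input=1 -> V=8
t=3: input=2 -> V=0 FIRE
t=4: input=2 -> V=0 FIRE
t=5: input=1 -> V=8
t=6: input=2 -> V=0 FIRE
t=7: input=1 -> V=8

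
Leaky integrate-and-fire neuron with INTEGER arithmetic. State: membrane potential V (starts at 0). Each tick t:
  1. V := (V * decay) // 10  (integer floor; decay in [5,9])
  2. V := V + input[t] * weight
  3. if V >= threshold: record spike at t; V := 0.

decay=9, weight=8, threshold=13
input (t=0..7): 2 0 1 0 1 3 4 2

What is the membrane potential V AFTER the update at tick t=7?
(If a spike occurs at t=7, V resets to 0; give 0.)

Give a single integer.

Answer: 0

Derivation:
t=0: input=2 -> V=0 FIRE
t=1: input=0 -> V=0
t=2: input=1 -> V=8
t=3: input=0 -> V=7
t=4: input=1 -> V=0 FIRE
t=5: input=3 -> V=0 FIRE
t=6: input=4 -> V=0 FIRE
t=7: input=2 -> V=0 FIRE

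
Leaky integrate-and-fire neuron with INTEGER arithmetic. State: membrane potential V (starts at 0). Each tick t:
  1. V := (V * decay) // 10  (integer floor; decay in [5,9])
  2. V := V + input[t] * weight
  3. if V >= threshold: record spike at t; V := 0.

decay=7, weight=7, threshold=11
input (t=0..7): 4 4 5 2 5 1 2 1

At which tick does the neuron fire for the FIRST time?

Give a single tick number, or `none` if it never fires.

Answer: 0

Derivation:
t=0: input=4 -> V=0 FIRE
t=1: input=4 -> V=0 FIRE
t=2: input=5 -> V=0 FIRE
t=3: input=2 -> V=0 FIRE
t=4: input=5 -> V=0 FIRE
t=5: input=1 -> V=7
t=6: input=2 -> V=0 FIRE
t=7: input=1 -> V=7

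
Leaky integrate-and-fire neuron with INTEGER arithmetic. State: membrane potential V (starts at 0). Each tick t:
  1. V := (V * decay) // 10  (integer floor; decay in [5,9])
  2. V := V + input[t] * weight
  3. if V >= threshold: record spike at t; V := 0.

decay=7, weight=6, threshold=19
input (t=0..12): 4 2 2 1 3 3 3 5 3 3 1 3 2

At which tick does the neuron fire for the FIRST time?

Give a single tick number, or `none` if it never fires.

Answer: 0

Derivation:
t=0: input=4 -> V=0 FIRE
t=1: input=2 -> V=12
t=2: input=2 -> V=0 FIRE
t=3: input=1 -> V=6
t=4: input=3 -> V=0 FIRE
t=5: input=3 -> V=18
t=6: input=3 -> V=0 FIRE
t=7: input=5 -> V=0 FIRE
t=8: input=3 -> V=18
t=9: input=3 -> V=0 FIRE
t=10: input=1 -> V=6
t=11: input=3 -> V=0 FIRE
t=12: input=2 -> V=12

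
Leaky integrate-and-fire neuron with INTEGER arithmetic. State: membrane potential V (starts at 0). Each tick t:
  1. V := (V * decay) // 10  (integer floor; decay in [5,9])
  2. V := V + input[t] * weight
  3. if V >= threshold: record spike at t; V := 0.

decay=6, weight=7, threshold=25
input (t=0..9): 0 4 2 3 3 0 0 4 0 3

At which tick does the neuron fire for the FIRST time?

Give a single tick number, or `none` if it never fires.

Answer: 1

Derivation:
t=0: input=0 -> V=0
t=1: input=4 -> V=0 FIRE
t=2: input=2 -> V=14
t=3: input=3 -> V=0 FIRE
t=4: input=3 -> V=21
t=5: input=0 -> V=12
t=6: input=0 -> V=7
t=7: input=4 -> V=0 FIRE
t=8: input=0 -> V=0
t=9: input=3 -> V=21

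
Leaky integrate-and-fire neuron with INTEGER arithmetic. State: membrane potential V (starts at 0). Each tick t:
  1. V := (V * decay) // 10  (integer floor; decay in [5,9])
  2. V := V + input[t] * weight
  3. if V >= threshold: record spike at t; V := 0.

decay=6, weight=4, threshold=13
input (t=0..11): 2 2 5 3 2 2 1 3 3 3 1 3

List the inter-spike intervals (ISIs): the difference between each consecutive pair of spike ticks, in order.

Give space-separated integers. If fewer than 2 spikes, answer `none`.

t=0: input=2 -> V=8
t=1: input=2 -> V=12
t=2: input=5 -> V=0 FIRE
t=3: input=3 -> V=12
t=4: input=2 -> V=0 FIRE
t=5: input=2 -> V=8
t=6: input=1 -> V=8
t=7: input=3 -> V=0 FIRE
t=8: input=3 -> V=12
t=9: input=3 -> V=0 FIRE
t=10: input=1 -> V=4
t=11: input=3 -> V=0 FIRE

Answer: 2 3 2 2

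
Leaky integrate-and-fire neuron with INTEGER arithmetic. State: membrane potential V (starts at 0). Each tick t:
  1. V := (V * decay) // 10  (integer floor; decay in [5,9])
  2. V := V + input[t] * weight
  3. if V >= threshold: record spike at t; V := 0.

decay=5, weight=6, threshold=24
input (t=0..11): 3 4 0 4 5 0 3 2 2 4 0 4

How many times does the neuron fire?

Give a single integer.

Answer: 5

Derivation:
t=0: input=3 -> V=18
t=1: input=4 -> V=0 FIRE
t=2: input=0 -> V=0
t=3: input=4 -> V=0 FIRE
t=4: input=5 -> V=0 FIRE
t=5: input=0 -> V=0
t=6: input=3 -> V=18
t=7: input=2 -> V=21
t=8: input=2 -> V=22
t=9: input=4 -> V=0 FIRE
t=10: input=0 -> V=0
t=11: input=4 -> V=0 FIRE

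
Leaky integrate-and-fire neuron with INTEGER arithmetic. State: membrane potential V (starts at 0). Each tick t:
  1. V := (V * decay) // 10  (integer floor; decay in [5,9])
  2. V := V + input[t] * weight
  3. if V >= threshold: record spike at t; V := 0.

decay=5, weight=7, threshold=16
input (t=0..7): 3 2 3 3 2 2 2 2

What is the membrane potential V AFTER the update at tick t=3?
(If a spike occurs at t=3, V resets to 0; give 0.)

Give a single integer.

Answer: 0

Derivation:
t=0: input=3 -> V=0 FIRE
t=1: input=2 -> V=14
t=2: input=3 -> V=0 FIRE
t=3: input=3 -> V=0 FIRE
t=4: input=2 -> V=14
t=5: input=2 -> V=0 FIRE
t=6: input=2 -> V=14
t=7: input=2 -> V=0 FIRE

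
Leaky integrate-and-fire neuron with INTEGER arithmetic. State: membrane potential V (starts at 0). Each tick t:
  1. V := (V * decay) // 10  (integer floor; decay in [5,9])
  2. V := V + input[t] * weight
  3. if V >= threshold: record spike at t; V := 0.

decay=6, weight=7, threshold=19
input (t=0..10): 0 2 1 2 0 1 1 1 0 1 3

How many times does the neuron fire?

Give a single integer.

Answer: 2

Derivation:
t=0: input=0 -> V=0
t=1: input=2 -> V=14
t=2: input=1 -> V=15
t=3: input=2 -> V=0 FIRE
t=4: input=0 -> V=0
t=5: input=1 -> V=7
t=6: input=1 -> V=11
t=7: input=1 -> V=13
t=8: input=0 -> V=7
t=9: input=1 -> V=11
t=10: input=3 -> V=0 FIRE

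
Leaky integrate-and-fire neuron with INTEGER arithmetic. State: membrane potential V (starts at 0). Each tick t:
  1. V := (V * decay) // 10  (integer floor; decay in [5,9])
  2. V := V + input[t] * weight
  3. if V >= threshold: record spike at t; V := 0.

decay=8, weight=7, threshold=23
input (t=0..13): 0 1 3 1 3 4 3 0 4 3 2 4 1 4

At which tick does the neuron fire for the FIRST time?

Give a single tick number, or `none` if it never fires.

t=0: input=0 -> V=0
t=1: input=1 -> V=7
t=2: input=3 -> V=0 FIRE
t=3: input=1 -> V=7
t=4: input=3 -> V=0 FIRE
t=5: input=4 -> V=0 FIRE
t=6: input=3 -> V=21
t=7: input=0 -> V=16
t=8: input=4 -> V=0 FIRE
t=9: input=3 -> V=21
t=10: input=2 -> V=0 FIRE
t=11: input=4 -> V=0 FIRE
t=12: input=1 -> V=7
t=13: input=4 -> V=0 FIRE

Answer: 2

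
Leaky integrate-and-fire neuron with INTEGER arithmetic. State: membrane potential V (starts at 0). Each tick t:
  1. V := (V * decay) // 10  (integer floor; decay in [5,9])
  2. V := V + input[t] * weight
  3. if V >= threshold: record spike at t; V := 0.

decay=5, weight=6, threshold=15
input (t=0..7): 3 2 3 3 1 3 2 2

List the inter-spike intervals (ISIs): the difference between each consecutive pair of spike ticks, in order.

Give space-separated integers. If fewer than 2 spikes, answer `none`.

Answer: 2 1 2 2

Derivation:
t=0: input=3 -> V=0 FIRE
t=1: input=2 -> V=12
t=2: input=3 -> V=0 FIRE
t=3: input=3 -> V=0 FIRE
t=4: input=1 -> V=6
t=5: input=3 -> V=0 FIRE
t=6: input=2 -> V=12
t=7: input=2 -> V=0 FIRE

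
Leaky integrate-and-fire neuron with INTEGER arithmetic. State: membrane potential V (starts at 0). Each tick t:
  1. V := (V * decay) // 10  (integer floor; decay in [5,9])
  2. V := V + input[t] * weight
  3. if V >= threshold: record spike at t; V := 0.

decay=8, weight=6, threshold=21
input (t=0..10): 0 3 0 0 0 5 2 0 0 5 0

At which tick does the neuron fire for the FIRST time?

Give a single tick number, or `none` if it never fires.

t=0: input=0 -> V=0
t=1: input=3 -> V=18
t=2: input=0 -> V=14
t=3: input=0 -> V=11
t=4: input=0 -> V=8
t=5: input=5 -> V=0 FIRE
t=6: input=2 -> V=12
t=7: input=0 -> V=9
t=8: input=0 -> V=7
t=9: input=5 -> V=0 FIRE
t=10: input=0 -> V=0

Answer: 5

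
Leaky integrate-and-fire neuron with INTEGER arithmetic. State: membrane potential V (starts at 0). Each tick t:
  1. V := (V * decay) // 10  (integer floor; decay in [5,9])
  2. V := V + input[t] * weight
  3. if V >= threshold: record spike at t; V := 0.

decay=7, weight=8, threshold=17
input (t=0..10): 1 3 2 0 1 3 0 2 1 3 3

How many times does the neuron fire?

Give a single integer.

t=0: input=1 -> V=8
t=1: input=3 -> V=0 FIRE
t=2: input=2 -> V=16
t=3: input=0 -> V=11
t=4: input=1 -> V=15
t=5: input=3 -> V=0 FIRE
t=6: input=0 -> V=0
t=7: input=2 -> V=16
t=8: input=1 -> V=0 FIRE
t=9: input=3 -> V=0 FIRE
t=10: input=3 -> V=0 FIRE

Answer: 5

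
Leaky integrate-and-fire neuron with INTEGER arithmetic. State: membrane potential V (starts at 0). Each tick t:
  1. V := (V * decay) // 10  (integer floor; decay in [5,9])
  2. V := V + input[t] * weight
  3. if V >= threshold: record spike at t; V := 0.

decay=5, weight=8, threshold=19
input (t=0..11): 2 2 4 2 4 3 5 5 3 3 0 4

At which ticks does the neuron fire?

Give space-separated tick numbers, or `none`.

t=0: input=2 -> V=16
t=1: input=2 -> V=0 FIRE
t=2: input=4 -> V=0 FIRE
t=3: input=2 -> V=16
t=4: input=4 -> V=0 FIRE
t=5: input=3 -> V=0 FIRE
t=6: input=5 -> V=0 FIRE
t=7: input=5 -> V=0 FIRE
t=8: input=3 -> V=0 FIRE
t=9: input=3 -> V=0 FIRE
t=10: input=0 -> V=0
t=11: input=4 -> V=0 FIRE

Answer: 1 2 4 5 6 7 8 9 11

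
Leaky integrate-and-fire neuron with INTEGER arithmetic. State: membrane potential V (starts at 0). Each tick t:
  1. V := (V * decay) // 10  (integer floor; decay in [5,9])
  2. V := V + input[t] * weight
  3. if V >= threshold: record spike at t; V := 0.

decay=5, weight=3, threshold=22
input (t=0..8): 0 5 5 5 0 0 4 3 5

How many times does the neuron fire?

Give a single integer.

t=0: input=0 -> V=0
t=1: input=5 -> V=15
t=2: input=5 -> V=0 FIRE
t=3: input=5 -> V=15
t=4: input=0 -> V=7
t=5: input=0 -> V=3
t=6: input=4 -> V=13
t=7: input=3 -> V=15
t=8: input=5 -> V=0 FIRE

Answer: 2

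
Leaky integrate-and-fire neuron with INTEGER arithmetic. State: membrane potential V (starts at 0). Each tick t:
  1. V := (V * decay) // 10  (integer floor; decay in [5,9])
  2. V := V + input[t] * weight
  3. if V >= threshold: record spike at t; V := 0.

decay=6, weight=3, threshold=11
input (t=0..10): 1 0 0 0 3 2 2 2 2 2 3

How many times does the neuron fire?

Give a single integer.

t=0: input=1 -> V=3
t=1: input=0 -> V=1
t=2: input=0 -> V=0
t=3: input=0 -> V=0
t=4: input=3 -> V=9
t=5: input=2 -> V=0 FIRE
t=6: input=2 -> V=6
t=7: input=2 -> V=9
t=8: input=2 -> V=0 FIRE
t=9: input=2 -> V=6
t=10: input=3 -> V=0 FIRE

Answer: 3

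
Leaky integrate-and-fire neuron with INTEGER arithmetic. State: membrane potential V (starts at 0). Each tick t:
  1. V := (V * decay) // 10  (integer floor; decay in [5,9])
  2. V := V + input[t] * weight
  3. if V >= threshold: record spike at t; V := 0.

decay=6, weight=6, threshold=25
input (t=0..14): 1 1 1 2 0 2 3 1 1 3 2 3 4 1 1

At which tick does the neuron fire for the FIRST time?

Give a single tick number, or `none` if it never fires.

t=0: input=1 -> V=6
t=1: input=1 -> V=9
t=2: input=1 -> V=11
t=3: input=2 -> V=18
t=4: input=0 -> V=10
t=5: input=2 -> V=18
t=6: input=3 -> V=0 FIRE
t=7: input=1 -> V=6
t=8: input=1 -> V=9
t=9: input=3 -> V=23
t=10: input=2 -> V=0 FIRE
t=11: input=3 -> V=18
t=12: input=4 -> V=0 FIRE
t=13: input=1 -> V=6
t=14: input=1 -> V=9

Answer: 6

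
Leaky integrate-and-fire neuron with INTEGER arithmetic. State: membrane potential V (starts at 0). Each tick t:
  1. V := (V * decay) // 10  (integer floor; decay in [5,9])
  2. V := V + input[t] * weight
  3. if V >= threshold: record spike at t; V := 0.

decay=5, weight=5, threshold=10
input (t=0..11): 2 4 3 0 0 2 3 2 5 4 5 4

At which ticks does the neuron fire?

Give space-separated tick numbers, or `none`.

t=0: input=2 -> V=0 FIRE
t=1: input=4 -> V=0 FIRE
t=2: input=3 -> V=0 FIRE
t=3: input=0 -> V=0
t=4: input=0 -> V=0
t=5: input=2 -> V=0 FIRE
t=6: input=3 -> V=0 FIRE
t=7: input=2 -> V=0 FIRE
t=8: input=5 -> V=0 FIRE
t=9: input=4 -> V=0 FIRE
t=10: input=5 -> V=0 FIRE
t=11: input=4 -> V=0 FIRE

Answer: 0 1 2 5 6 7 8 9 10 11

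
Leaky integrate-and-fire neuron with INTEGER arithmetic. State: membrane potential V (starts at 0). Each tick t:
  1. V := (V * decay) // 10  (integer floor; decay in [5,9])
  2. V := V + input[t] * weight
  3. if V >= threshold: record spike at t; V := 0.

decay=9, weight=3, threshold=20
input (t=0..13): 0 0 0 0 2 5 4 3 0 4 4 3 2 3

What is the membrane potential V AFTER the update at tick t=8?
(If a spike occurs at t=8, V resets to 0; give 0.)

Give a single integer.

Answer: 17

Derivation:
t=0: input=0 -> V=0
t=1: input=0 -> V=0
t=2: input=0 -> V=0
t=3: input=0 -> V=0
t=4: input=2 -> V=6
t=5: input=5 -> V=0 FIRE
t=6: input=4 -> V=12
t=7: input=3 -> V=19
t=8: input=0 -> V=17
t=9: input=4 -> V=0 FIRE
t=10: input=4 -> V=12
t=11: input=3 -> V=19
t=12: input=2 -> V=0 FIRE
t=13: input=3 -> V=9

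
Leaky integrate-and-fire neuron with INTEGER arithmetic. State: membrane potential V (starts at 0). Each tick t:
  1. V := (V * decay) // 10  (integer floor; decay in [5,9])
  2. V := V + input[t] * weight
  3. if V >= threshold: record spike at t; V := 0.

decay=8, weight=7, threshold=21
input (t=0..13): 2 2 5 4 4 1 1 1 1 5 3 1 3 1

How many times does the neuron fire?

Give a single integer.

Answer: 7

Derivation:
t=0: input=2 -> V=14
t=1: input=2 -> V=0 FIRE
t=2: input=5 -> V=0 FIRE
t=3: input=4 -> V=0 FIRE
t=4: input=4 -> V=0 FIRE
t=5: input=1 -> V=7
t=6: input=1 -> V=12
t=7: input=1 -> V=16
t=8: input=1 -> V=19
t=9: input=5 -> V=0 FIRE
t=10: input=3 -> V=0 FIRE
t=11: input=1 -> V=7
t=12: input=3 -> V=0 FIRE
t=13: input=1 -> V=7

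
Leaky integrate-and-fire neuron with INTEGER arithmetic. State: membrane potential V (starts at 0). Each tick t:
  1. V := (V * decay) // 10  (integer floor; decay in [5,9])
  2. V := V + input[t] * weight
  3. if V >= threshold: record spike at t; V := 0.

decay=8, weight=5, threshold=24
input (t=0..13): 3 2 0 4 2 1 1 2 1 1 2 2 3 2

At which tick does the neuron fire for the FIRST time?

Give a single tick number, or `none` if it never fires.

Answer: 3

Derivation:
t=0: input=3 -> V=15
t=1: input=2 -> V=22
t=2: input=0 -> V=17
t=3: input=4 -> V=0 FIRE
t=4: input=2 -> V=10
t=5: input=1 -> V=13
t=6: input=1 -> V=15
t=7: input=2 -> V=22
t=8: input=1 -> V=22
t=9: input=1 -> V=22
t=10: input=2 -> V=0 FIRE
t=11: input=2 -> V=10
t=12: input=3 -> V=23
t=13: input=2 -> V=0 FIRE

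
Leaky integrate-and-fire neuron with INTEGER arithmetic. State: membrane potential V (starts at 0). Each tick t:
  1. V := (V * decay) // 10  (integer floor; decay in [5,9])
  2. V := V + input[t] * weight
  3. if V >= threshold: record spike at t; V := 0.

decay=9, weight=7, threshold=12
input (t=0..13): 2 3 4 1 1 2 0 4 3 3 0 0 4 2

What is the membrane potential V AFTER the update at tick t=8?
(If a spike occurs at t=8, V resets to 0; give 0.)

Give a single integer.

t=0: input=2 -> V=0 FIRE
t=1: input=3 -> V=0 FIRE
t=2: input=4 -> V=0 FIRE
t=3: input=1 -> V=7
t=4: input=1 -> V=0 FIRE
t=5: input=2 -> V=0 FIRE
t=6: input=0 -> V=0
t=7: input=4 -> V=0 FIRE
t=8: input=3 -> V=0 FIRE
t=9: input=3 -> V=0 FIRE
t=10: input=0 -> V=0
t=11: input=0 -> V=0
t=12: input=4 -> V=0 FIRE
t=13: input=2 -> V=0 FIRE

Answer: 0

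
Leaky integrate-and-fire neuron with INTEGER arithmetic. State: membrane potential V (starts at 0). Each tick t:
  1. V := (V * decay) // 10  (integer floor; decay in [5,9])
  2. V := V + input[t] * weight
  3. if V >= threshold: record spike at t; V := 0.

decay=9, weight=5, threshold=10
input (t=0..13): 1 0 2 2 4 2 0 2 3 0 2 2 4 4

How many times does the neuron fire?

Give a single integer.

t=0: input=1 -> V=5
t=1: input=0 -> V=4
t=2: input=2 -> V=0 FIRE
t=3: input=2 -> V=0 FIRE
t=4: input=4 -> V=0 FIRE
t=5: input=2 -> V=0 FIRE
t=6: input=0 -> V=0
t=7: input=2 -> V=0 FIRE
t=8: input=3 -> V=0 FIRE
t=9: input=0 -> V=0
t=10: input=2 -> V=0 FIRE
t=11: input=2 -> V=0 FIRE
t=12: input=4 -> V=0 FIRE
t=13: input=4 -> V=0 FIRE

Answer: 10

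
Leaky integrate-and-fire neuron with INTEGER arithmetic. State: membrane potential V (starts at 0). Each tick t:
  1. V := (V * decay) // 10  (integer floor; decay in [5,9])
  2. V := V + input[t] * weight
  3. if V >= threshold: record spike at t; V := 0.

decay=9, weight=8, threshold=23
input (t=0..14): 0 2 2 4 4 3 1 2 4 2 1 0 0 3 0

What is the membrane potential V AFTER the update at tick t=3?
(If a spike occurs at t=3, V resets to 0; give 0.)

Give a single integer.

t=0: input=0 -> V=0
t=1: input=2 -> V=16
t=2: input=2 -> V=0 FIRE
t=3: input=4 -> V=0 FIRE
t=4: input=4 -> V=0 FIRE
t=5: input=3 -> V=0 FIRE
t=6: input=1 -> V=8
t=7: input=2 -> V=0 FIRE
t=8: input=4 -> V=0 FIRE
t=9: input=2 -> V=16
t=10: input=1 -> V=22
t=11: input=0 -> V=19
t=12: input=0 -> V=17
t=13: input=3 -> V=0 FIRE
t=14: input=0 -> V=0

Answer: 0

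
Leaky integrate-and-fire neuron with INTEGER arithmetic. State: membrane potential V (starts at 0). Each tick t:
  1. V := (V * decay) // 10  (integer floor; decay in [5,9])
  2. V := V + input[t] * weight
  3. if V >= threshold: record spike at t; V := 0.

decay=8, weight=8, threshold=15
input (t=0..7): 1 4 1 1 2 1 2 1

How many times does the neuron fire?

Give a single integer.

Answer: 3

Derivation:
t=0: input=1 -> V=8
t=1: input=4 -> V=0 FIRE
t=2: input=1 -> V=8
t=3: input=1 -> V=14
t=4: input=2 -> V=0 FIRE
t=5: input=1 -> V=8
t=6: input=2 -> V=0 FIRE
t=7: input=1 -> V=8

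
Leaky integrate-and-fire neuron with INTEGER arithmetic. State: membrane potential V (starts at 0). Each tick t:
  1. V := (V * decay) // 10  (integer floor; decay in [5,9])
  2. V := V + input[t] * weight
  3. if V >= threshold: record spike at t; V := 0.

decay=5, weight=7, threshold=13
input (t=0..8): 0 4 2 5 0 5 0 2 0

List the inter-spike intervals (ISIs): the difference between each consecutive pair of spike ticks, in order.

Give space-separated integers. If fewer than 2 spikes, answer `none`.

t=0: input=0 -> V=0
t=1: input=4 -> V=0 FIRE
t=2: input=2 -> V=0 FIRE
t=3: input=5 -> V=0 FIRE
t=4: input=0 -> V=0
t=5: input=5 -> V=0 FIRE
t=6: input=0 -> V=0
t=7: input=2 -> V=0 FIRE
t=8: input=0 -> V=0

Answer: 1 1 2 2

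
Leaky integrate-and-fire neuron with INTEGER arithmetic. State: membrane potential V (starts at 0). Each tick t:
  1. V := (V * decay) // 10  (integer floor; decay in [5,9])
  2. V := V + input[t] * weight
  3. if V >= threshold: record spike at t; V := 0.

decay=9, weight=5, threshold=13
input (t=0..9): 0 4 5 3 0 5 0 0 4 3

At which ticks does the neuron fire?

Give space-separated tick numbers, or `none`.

t=0: input=0 -> V=0
t=1: input=4 -> V=0 FIRE
t=2: input=5 -> V=0 FIRE
t=3: input=3 -> V=0 FIRE
t=4: input=0 -> V=0
t=5: input=5 -> V=0 FIRE
t=6: input=0 -> V=0
t=7: input=0 -> V=0
t=8: input=4 -> V=0 FIRE
t=9: input=3 -> V=0 FIRE

Answer: 1 2 3 5 8 9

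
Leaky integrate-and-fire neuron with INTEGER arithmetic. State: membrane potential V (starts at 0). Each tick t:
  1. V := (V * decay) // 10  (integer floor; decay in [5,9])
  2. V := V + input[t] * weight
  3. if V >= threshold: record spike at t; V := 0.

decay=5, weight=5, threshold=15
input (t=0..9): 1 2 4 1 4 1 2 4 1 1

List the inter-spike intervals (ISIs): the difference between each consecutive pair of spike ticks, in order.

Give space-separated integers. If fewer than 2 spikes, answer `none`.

Answer: 2 3

Derivation:
t=0: input=1 -> V=5
t=1: input=2 -> V=12
t=2: input=4 -> V=0 FIRE
t=3: input=1 -> V=5
t=4: input=4 -> V=0 FIRE
t=5: input=1 -> V=5
t=6: input=2 -> V=12
t=7: input=4 -> V=0 FIRE
t=8: input=1 -> V=5
t=9: input=1 -> V=7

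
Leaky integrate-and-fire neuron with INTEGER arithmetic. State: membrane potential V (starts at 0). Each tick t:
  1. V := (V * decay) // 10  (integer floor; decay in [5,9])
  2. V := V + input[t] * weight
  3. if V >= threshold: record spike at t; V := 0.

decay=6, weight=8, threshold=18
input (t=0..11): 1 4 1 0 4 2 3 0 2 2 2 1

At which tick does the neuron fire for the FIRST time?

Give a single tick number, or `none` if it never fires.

t=0: input=1 -> V=8
t=1: input=4 -> V=0 FIRE
t=2: input=1 -> V=8
t=3: input=0 -> V=4
t=4: input=4 -> V=0 FIRE
t=5: input=2 -> V=16
t=6: input=3 -> V=0 FIRE
t=7: input=0 -> V=0
t=8: input=2 -> V=16
t=9: input=2 -> V=0 FIRE
t=10: input=2 -> V=16
t=11: input=1 -> V=17

Answer: 1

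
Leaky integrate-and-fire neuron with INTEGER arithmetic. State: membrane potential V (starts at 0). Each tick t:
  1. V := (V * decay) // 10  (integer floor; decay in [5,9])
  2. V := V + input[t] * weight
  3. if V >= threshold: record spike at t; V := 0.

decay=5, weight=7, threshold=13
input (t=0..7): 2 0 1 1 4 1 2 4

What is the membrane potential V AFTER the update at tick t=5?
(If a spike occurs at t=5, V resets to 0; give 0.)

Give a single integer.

t=0: input=2 -> V=0 FIRE
t=1: input=0 -> V=0
t=2: input=1 -> V=7
t=3: input=1 -> V=10
t=4: input=4 -> V=0 FIRE
t=5: input=1 -> V=7
t=6: input=2 -> V=0 FIRE
t=7: input=4 -> V=0 FIRE

Answer: 7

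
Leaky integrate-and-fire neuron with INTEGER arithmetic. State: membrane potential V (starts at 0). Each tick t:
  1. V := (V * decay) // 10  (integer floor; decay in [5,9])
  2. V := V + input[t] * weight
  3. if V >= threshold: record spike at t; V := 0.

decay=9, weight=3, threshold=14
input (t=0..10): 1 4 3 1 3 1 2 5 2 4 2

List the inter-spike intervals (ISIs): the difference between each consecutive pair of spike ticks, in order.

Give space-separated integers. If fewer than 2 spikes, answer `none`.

Answer: 3 3 2

Derivation:
t=0: input=1 -> V=3
t=1: input=4 -> V=0 FIRE
t=2: input=3 -> V=9
t=3: input=1 -> V=11
t=4: input=3 -> V=0 FIRE
t=5: input=1 -> V=3
t=6: input=2 -> V=8
t=7: input=5 -> V=0 FIRE
t=8: input=2 -> V=6
t=9: input=4 -> V=0 FIRE
t=10: input=2 -> V=6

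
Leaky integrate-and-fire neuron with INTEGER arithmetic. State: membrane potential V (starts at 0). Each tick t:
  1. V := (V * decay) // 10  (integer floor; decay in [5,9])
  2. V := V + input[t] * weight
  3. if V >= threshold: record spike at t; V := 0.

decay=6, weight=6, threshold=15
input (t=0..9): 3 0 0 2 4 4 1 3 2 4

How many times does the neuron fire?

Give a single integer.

Answer: 5

Derivation:
t=0: input=3 -> V=0 FIRE
t=1: input=0 -> V=0
t=2: input=0 -> V=0
t=3: input=2 -> V=12
t=4: input=4 -> V=0 FIRE
t=5: input=4 -> V=0 FIRE
t=6: input=1 -> V=6
t=7: input=3 -> V=0 FIRE
t=8: input=2 -> V=12
t=9: input=4 -> V=0 FIRE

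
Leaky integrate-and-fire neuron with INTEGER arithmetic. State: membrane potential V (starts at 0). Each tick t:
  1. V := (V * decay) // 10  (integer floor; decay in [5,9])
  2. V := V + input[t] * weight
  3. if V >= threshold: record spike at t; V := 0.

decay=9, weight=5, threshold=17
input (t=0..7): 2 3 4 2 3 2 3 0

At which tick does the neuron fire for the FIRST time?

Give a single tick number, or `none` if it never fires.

Answer: 1

Derivation:
t=0: input=2 -> V=10
t=1: input=3 -> V=0 FIRE
t=2: input=4 -> V=0 FIRE
t=3: input=2 -> V=10
t=4: input=3 -> V=0 FIRE
t=5: input=2 -> V=10
t=6: input=3 -> V=0 FIRE
t=7: input=0 -> V=0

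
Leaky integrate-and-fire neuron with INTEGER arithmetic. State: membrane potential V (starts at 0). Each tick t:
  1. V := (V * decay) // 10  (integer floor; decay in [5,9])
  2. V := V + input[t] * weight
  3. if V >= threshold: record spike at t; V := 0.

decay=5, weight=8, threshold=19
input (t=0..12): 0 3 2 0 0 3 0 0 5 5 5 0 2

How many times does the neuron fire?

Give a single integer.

t=0: input=0 -> V=0
t=1: input=3 -> V=0 FIRE
t=2: input=2 -> V=16
t=3: input=0 -> V=8
t=4: input=0 -> V=4
t=5: input=3 -> V=0 FIRE
t=6: input=0 -> V=0
t=7: input=0 -> V=0
t=8: input=5 -> V=0 FIRE
t=9: input=5 -> V=0 FIRE
t=10: input=5 -> V=0 FIRE
t=11: input=0 -> V=0
t=12: input=2 -> V=16

Answer: 5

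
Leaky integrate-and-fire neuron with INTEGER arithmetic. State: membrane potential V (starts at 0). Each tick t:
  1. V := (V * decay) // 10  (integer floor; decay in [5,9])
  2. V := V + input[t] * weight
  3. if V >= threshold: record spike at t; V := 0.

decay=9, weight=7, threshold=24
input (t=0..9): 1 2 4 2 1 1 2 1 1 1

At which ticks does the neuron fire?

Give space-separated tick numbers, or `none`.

t=0: input=1 -> V=7
t=1: input=2 -> V=20
t=2: input=4 -> V=0 FIRE
t=3: input=2 -> V=14
t=4: input=1 -> V=19
t=5: input=1 -> V=0 FIRE
t=6: input=2 -> V=14
t=7: input=1 -> V=19
t=8: input=1 -> V=0 FIRE
t=9: input=1 -> V=7

Answer: 2 5 8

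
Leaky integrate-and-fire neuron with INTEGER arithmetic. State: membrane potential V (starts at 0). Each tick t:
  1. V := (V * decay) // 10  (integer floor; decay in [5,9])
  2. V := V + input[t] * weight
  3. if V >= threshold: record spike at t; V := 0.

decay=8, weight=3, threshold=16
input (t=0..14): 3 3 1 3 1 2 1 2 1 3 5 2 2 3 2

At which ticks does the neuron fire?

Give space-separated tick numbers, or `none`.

t=0: input=3 -> V=9
t=1: input=3 -> V=0 FIRE
t=2: input=1 -> V=3
t=3: input=3 -> V=11
t=4: input=1 -> V=11
t=5: input=2 -> V=14
t=6: input=1 -> V=14
t=7: input=2 -> V=0 FIRE
t=8: input=1 -> V=3
t=9: input=3 -> V=11
t=10: input=5 -> V=0 FIRE
t=11: input=2 -> V=6
t=12: input=2 -> V=10
t=13: input=3 -> V=0 FIRE
t=14: input=2 -> V=6

Answer: 1 7 10 13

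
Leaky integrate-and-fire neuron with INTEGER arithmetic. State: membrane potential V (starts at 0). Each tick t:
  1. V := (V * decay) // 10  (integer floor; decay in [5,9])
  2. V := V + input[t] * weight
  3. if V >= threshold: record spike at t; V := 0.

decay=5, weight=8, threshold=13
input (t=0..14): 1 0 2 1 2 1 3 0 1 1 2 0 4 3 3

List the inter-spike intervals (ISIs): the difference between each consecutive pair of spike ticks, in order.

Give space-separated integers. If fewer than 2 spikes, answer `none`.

Answer: 2 2 4 2 1 1

Derivation:
t=0: input=1 -> V=8
t=1: input=0 -> V=4
t=2: input=2 -> V=0 FIRE
t=3: input=1 -> V=8
t=4: input=2 -> V=0 FIRE
t=5: input=1 -> V=8
t=6: input=3 -> V=0 FIRE
t=7: input=0 -> V=0
t=8: input=1 -> V=8
t=9: input=1 -> V=12
t=10: input=2 -> V=0 FIRE
t=11: input=0 -> V=0
t=12: input=4 -> V=0 FIRE
t=13: input=3 -> V=0 FIRE
t=14: input=3 -> V=0 FIRE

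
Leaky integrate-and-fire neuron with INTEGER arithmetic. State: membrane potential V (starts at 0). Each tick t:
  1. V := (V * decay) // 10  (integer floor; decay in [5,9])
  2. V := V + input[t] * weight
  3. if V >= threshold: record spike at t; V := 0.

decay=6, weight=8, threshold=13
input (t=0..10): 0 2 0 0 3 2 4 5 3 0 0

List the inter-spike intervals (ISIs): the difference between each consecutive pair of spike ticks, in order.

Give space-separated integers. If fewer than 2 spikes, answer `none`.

t=0: input=0 -> V=0
t=1: input=2 -> V=0 FIRE
t=2: input=0 -> V=0
t=3: input=0 -> V=0
t=4: input=3 -> V=0 FIRE
t=5: input=2 -> V=0 FIRE
t=6: input=4 -> V=0 FIRE
t=7: input=5 -> V=0 FIRE
t=8: input=3 -> V=0 FIRE
t=9: input=0 -> V=0
t=10: input=0 -> V=0

Answer: 3 1 1 1 1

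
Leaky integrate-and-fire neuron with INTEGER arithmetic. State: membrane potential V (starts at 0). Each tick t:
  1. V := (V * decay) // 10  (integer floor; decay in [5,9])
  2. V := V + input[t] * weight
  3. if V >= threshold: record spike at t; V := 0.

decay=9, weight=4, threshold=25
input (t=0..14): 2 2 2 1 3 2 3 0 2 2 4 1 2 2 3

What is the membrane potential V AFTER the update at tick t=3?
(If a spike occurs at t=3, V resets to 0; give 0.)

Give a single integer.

Answer: 22

Derivation:
t=0: input=2 -> V=8
t=1: input=2 -> V=15
t=2: input=2 -> V=21
t=3: input=1 -> V=22
t=4: input=3 -> V=0 FIRE
t=5: input=2 -> V=8
t=6: input=3 -> V=19
t=7: input=0 -> V=17
t=8: input=2 -> V=23
t=9: input=2 -> V=0 FIRE
t=10: input=4 -> V=16
t=11: input=1 -> V=18
t=12: input=2 -> V=24
t=13: input=2 -> V=0 FIRE
t=14: input=3 -> V=12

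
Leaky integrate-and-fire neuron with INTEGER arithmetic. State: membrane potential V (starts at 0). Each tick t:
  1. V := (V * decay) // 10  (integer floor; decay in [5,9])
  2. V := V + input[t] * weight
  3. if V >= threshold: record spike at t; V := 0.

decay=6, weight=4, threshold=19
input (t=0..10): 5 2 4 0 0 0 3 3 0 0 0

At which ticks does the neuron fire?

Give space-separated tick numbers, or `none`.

t=0: input=5 -> V=0 FIRE
t=1: input=2 -> V=8
t=2: input=4 -> V=0 FIRE
t=3: input=0 -> V=0
t=4: input=0 -> V=0
t=5: input=0 -> V=0
t=6: input=3 -> V=12
t=7: input=3 -> V=0 FIRE
t=8: input=0 -> V=0
t=9: input=0 -> V=0
t=10: input=0 -> V=0

Answer: 0 2 7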